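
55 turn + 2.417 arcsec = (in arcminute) 1.188e+06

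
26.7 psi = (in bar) 1.841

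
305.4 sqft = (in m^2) 28.37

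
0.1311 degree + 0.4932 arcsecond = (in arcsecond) 472.5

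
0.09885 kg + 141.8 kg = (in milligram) 1.419e+08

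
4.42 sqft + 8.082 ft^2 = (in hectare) 0.0001161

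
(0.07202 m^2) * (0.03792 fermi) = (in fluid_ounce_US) 9.235e-14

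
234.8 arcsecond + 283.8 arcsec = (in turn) 0.0004002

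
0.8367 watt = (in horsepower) 0.001122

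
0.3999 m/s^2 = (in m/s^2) 0.3999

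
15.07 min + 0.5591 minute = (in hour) 0.2605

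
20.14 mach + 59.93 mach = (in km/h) 9.815e+04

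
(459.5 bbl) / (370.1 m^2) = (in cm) 19.74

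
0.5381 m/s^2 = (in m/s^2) 0.5381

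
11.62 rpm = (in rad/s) 1.217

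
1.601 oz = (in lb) 0.1001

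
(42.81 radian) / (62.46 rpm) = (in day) 7.575e-05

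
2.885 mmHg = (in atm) 0.003796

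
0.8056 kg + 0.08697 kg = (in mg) 8.926e+05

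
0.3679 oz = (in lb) 0.02299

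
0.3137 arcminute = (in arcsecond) 18.82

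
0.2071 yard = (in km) 0.0001894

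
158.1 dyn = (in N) 0.001581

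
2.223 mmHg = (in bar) 0.002964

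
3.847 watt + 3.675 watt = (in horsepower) 0.01009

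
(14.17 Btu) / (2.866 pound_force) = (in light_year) 1.24e-13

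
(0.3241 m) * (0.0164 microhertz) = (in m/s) 5.315e-09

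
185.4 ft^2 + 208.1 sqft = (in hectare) 0.003656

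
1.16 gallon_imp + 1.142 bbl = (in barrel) 1.175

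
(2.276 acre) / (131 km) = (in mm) 70.31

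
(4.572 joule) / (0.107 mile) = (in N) 0.02655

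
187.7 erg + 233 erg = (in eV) 2.626e+14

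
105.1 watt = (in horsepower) 0.1409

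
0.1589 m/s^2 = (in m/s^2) 0.1589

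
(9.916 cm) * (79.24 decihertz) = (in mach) 0.002308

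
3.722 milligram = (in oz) 0.0001313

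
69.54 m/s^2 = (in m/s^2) 69.54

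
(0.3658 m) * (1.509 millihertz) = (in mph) 0.001235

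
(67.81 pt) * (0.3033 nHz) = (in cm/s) 7.256e-10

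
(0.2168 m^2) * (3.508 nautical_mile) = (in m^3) 1409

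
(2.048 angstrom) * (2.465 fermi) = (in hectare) 5.048e-29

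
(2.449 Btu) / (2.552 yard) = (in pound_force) 248.9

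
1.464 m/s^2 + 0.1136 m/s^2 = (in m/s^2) 1.578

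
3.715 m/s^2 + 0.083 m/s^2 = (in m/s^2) 3.798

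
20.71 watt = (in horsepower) 0.02777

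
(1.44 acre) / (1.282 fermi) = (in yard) 4.971e+18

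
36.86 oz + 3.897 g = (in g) 1049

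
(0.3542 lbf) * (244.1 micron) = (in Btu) 3.645e-07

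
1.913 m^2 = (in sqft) 20.59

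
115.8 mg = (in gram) 0.1158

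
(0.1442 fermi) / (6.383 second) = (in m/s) 2.259e-17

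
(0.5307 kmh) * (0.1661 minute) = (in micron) 1.469e+06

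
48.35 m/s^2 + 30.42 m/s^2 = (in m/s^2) 78.77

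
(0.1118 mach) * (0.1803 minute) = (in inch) 1.621e+04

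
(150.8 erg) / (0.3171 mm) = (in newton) 0.04756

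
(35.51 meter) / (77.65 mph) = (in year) 3.244e-08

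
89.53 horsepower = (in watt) 6.676e+04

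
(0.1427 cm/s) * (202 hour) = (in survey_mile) 0.6448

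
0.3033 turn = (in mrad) 1906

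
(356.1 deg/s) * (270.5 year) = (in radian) 5.302e+10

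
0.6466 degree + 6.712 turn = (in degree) 2417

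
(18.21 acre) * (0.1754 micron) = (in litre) 12.93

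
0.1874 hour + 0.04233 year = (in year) 0.04235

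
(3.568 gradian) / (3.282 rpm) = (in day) 1.887e-06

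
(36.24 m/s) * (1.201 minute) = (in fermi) 2.611e+18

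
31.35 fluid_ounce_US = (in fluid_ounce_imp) 32.63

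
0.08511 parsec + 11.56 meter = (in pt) 7.444e+18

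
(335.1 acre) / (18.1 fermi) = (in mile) 4.655e+16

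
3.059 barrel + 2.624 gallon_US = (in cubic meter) 0.4963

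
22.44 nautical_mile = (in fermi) 4.156e+19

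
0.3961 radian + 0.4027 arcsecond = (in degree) 22.69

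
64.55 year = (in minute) 3.393e+07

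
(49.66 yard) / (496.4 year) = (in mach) 8.519e-12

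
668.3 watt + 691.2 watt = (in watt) 1360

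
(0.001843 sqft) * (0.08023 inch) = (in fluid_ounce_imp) 0.01228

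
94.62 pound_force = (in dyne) 4.209e+07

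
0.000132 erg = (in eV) 8.239e+07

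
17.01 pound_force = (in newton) 75.66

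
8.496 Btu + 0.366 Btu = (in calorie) 2235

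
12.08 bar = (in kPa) 1208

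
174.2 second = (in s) 174.2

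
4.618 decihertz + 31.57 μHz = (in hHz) 0.004618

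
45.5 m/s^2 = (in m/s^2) 45.5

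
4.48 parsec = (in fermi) 1.382e+32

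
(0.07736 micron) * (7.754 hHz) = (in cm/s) 0.005998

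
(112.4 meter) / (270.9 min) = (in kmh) 0.02489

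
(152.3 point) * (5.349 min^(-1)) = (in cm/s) 0.479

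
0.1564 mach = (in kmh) 191.7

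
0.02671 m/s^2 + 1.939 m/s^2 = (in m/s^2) 1.966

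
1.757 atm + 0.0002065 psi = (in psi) 25.82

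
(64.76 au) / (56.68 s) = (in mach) 5.02e+08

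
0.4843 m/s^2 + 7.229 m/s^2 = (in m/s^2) 7.713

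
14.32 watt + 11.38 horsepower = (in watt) 8500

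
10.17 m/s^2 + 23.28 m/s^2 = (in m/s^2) 33.45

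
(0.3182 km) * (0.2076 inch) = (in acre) 0.0004146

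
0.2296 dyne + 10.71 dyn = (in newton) 0.0001094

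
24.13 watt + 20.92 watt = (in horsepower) 0.06041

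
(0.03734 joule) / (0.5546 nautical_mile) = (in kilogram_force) 3.707e-06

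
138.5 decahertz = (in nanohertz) 1.385e+12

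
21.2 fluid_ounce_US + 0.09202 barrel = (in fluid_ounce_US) 515.9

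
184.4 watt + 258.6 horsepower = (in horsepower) 258.8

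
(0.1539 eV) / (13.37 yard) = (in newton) 2.017e-21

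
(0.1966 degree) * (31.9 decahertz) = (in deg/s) 62.72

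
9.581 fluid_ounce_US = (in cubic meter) 0.0002833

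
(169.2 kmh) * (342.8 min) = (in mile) 600.7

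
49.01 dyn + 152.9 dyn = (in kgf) 0.0002059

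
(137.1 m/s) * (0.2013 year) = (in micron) 8.703e+14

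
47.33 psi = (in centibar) 326.3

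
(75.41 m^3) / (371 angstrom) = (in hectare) 2.033e+05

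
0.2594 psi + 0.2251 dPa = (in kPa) 1.789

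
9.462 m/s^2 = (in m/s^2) 9.462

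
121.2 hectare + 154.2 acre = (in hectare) 183.6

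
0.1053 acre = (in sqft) 4587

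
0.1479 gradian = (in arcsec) 479.2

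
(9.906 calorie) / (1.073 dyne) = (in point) 1.095e+10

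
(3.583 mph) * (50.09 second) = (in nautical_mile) 0.04332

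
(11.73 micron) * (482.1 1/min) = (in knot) 0.0001832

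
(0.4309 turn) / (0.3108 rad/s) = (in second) 8.711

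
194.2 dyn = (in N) 0.001942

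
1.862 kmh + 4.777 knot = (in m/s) 2.975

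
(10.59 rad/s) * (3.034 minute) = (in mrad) 1.928e+06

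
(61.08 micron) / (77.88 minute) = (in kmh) 4.706e-08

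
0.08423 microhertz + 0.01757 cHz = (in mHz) 0.1758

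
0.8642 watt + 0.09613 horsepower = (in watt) 72.55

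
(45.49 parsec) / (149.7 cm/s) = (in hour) 2.605e+14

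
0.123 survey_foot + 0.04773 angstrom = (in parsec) 1.215e-18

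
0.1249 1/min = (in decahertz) 0.0002082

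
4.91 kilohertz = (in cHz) 4.91e+05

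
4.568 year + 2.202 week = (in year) 4.61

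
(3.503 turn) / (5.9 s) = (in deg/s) 213.7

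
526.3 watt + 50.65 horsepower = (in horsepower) 51.36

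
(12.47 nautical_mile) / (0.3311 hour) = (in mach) 0.0569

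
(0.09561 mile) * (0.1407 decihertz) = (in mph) 4.843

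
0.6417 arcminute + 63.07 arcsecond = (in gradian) 0.03135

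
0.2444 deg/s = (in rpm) 0.04073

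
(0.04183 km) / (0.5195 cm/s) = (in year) 0.0002553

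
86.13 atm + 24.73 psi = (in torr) 6.674e+04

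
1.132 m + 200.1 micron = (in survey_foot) 3.715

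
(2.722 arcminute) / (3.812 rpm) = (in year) 6.29e-11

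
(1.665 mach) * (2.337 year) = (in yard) 4.569e+10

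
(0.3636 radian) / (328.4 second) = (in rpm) 0.01057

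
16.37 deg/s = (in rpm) 2.728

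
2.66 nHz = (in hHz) 2.66e-11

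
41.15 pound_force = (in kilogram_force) 18.67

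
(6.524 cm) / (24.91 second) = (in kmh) 0.009429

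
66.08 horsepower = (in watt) 4.928e+04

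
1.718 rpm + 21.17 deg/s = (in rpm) 5.246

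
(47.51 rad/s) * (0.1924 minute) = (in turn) 87.29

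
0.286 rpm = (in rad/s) 0.02995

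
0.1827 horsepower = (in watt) 136.2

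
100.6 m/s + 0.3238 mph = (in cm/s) 1.007e+04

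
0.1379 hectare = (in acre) 0.3408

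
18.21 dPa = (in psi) 0.0002641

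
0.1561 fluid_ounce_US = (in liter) 0.004616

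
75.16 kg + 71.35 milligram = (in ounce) 2651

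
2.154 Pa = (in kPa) 0.002154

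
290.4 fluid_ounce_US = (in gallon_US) 2.269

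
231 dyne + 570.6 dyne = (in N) 0.008016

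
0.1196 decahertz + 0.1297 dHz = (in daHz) 0.1209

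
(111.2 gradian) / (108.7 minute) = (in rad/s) 0.0002678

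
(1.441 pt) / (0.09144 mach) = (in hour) 4.535e-09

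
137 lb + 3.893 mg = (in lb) 137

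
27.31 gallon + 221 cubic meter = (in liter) 2.211e+05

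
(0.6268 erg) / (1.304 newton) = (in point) 0.0001363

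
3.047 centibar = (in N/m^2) 3047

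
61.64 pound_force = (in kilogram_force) 27.96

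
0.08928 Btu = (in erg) 9.42e+08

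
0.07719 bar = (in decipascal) 7.719e+04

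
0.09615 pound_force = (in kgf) 0.04361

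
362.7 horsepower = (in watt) 2.705e+05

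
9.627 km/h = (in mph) 5.982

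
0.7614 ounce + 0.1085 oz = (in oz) 0.8699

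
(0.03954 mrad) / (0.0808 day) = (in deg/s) 3.245e-07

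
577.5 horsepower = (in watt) 4.306e+05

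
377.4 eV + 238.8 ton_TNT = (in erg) 9.991e+18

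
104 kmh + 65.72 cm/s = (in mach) 0.08677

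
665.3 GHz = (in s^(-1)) 6.653e+11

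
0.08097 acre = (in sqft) 3527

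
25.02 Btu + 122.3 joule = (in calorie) 6338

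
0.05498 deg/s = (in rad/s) 0.0009596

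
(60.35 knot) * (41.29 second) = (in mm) 1.282e+06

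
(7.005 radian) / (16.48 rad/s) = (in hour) 0.0001181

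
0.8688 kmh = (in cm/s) 24.13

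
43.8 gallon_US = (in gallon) 43.8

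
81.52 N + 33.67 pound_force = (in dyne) 2.313e+07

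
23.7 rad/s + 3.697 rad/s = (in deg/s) 1570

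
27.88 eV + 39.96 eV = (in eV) 67.84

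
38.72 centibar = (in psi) 5.616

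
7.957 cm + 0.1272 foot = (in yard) 0.1294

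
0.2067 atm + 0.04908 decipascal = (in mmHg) 157.1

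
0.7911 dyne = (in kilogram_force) 8.067e-07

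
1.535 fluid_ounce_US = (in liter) 0.0454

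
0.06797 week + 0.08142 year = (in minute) 4.348e+04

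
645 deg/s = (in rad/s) 11.26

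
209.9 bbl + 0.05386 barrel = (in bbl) 210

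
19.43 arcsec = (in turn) 1.499e-05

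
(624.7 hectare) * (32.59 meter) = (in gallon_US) 5.378e+10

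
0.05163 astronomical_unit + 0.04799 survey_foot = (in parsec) 2.503e-07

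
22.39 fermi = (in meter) 2.239e-14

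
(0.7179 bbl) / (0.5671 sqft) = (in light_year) 2.29e-16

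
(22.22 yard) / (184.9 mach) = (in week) 5.336e-10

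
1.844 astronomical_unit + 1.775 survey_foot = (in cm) 2.759e+13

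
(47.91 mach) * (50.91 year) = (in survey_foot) 8.593e+13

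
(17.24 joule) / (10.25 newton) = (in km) 0.001682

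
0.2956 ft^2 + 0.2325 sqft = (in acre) 1.212e-05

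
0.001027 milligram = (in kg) 1.027e-09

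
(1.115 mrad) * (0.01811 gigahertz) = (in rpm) 1.928e+05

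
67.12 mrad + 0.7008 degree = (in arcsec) 1.637e+04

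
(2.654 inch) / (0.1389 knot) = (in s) 0.9434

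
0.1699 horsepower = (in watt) 126.7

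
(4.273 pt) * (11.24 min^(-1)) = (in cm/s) 0.02824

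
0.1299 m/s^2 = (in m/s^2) 0.1299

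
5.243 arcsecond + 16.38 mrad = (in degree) 0.94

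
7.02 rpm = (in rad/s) 0.7351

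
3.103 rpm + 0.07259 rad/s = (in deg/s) 22.78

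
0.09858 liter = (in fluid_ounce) 3.333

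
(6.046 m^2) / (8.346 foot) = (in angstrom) 2.377e+10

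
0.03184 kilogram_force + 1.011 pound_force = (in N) 4.809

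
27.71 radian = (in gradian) 1764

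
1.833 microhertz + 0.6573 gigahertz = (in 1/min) 3.944e+10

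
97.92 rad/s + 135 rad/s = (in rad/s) 232.9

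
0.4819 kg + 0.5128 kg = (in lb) 2.193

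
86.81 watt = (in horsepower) 0.1164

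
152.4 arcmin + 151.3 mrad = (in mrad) 195.6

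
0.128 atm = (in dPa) 1.297e+05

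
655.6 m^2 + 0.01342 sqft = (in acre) 0.162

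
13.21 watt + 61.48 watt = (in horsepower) 0.1002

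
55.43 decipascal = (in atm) 5.471e-05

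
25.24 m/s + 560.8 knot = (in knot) 609.9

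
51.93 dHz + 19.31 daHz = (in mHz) 1.983e+05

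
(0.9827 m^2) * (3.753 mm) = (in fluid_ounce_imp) 129.8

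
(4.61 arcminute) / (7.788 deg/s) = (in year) 3.128e-10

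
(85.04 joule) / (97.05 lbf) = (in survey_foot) 0.6463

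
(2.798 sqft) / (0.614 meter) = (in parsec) 1.372e-17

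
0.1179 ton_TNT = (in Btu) 4.676e+05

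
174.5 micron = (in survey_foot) 0.0005725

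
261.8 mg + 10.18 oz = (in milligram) 2.889e+05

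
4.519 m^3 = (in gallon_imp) 994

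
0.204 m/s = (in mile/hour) 0.4563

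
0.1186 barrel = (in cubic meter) 0.01886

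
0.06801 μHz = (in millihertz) 6.801e-05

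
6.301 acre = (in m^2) 2.55e+04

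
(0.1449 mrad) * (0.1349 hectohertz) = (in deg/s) 0.112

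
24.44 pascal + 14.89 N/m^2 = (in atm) 0.0003882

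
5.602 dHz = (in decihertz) 5.602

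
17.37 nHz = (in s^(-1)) 1.737e-08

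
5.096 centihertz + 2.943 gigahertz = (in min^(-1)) 1.766e+11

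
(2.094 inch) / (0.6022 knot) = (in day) 1.987e-06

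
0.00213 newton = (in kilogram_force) 0.0002172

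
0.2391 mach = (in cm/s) 8141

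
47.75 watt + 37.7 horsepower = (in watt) 2.816e+04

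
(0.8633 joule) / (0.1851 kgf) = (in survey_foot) 1.56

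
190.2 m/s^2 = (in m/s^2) 190.2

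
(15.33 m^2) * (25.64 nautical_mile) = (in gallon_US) 1.923e+08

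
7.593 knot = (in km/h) 14.06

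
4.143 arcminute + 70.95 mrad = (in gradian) 4.594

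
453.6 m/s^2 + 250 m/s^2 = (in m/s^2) 703.6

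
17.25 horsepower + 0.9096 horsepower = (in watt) 1.354e+04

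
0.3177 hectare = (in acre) 0.7851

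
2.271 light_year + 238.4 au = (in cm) 2.152e+18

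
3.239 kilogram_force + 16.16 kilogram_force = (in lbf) 42.77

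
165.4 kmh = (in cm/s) 4594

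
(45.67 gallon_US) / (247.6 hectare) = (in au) 4.667e-19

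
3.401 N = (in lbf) 0.7646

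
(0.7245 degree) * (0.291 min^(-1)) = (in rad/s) 6.133e-05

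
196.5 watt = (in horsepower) 0.2635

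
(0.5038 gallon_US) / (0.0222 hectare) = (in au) 5.742e-17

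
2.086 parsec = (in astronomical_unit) 4.303e+05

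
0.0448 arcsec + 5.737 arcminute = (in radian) 0.001669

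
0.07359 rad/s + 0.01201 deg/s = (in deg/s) 4.228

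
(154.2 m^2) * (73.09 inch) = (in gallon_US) 7.562e+04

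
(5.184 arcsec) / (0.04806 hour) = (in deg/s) 8.323e-06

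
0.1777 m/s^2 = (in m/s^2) 0.1777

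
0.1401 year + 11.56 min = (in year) 0.1401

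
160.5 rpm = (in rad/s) 16.81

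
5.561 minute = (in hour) 0.09268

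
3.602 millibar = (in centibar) 0.3602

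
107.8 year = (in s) 3.4e+09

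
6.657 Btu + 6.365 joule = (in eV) 4.388e+22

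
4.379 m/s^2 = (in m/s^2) 4.379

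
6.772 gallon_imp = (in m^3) 0.03079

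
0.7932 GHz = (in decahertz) 7.932e+07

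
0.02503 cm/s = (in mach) 7.351e-07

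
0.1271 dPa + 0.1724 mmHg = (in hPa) 0.23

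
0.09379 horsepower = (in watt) 69.94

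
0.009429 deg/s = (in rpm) 0.001572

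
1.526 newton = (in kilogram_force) 0.1556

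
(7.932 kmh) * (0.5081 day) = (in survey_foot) 3.173e+05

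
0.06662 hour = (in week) 0.0003965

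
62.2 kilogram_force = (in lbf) 137.1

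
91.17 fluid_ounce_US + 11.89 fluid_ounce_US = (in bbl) 0.01917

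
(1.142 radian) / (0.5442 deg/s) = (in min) 2.004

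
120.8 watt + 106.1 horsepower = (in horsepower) 106.3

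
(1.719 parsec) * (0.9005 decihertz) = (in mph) 1.068e+16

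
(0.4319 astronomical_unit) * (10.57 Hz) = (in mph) 1.528e+12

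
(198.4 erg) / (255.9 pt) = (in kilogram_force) 2.241e-05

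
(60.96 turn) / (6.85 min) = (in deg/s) 53.4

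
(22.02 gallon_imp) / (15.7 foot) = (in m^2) 0.02092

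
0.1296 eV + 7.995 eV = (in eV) 8.125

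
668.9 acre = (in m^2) 2.707e+06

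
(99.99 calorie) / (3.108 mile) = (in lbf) 0.0188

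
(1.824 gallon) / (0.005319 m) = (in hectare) 0.0001298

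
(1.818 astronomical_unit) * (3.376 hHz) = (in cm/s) 9.182e+15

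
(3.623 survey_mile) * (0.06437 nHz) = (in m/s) 3.753e-07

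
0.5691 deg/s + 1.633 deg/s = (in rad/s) 0.03843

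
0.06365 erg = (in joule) 6.365e-09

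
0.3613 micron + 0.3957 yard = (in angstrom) 3.618e+09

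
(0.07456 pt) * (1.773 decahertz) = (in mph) 0.001043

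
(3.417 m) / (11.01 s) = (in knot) 0.6033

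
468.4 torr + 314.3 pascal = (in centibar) 62.76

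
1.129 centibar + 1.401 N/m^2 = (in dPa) 1.13e+04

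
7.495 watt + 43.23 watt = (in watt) 50.72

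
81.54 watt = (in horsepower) 0.1093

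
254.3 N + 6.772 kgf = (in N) 320.7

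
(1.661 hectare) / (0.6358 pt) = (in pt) 2.099e+11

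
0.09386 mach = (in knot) 62.12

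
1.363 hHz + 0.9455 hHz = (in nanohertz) 2.308e+11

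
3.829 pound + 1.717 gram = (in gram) 1739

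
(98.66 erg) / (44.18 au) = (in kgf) 1.522e-19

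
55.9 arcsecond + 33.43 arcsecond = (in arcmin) 1.489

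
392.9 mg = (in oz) 0.01386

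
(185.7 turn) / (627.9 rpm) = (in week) 2.934e-05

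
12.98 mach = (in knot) 8591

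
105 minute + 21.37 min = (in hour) 2.106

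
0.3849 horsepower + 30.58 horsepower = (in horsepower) 30.96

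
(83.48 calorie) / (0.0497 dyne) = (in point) 1.992e+12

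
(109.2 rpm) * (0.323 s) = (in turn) 0.5879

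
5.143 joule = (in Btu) 0.004875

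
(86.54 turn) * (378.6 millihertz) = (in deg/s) 1.18e+04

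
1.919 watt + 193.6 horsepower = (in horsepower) 193.6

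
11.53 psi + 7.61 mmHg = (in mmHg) 603.9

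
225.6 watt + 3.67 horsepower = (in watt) 2962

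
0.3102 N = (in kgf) 0.03163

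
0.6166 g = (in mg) 616.6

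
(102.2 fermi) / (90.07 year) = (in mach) 1.057e-25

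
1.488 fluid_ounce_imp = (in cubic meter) 4.228e-05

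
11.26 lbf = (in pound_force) 11.26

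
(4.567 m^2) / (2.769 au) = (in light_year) 1.165e-27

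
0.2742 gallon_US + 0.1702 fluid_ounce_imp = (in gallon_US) 0.2755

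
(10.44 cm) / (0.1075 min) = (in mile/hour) 0.03621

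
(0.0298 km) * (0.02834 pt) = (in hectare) 2.979e-08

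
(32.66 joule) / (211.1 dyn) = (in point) 4.386e+07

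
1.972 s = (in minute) 0.03287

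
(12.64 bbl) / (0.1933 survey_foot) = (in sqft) 367.1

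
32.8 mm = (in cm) 3.28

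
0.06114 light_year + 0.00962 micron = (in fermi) 5.784e+29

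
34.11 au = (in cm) 5.103e+14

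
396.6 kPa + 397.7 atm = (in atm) 401.6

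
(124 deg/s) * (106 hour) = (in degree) 4.732e+07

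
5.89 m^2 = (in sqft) 63.4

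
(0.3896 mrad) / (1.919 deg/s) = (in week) 1.923e-08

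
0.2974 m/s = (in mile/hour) 0.6653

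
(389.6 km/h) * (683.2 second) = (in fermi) 7.394e+19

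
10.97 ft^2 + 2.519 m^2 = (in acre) 0.0008743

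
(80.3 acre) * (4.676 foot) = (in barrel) 2.913e+06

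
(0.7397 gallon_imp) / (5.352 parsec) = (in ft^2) 2.192e-19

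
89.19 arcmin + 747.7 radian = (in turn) 119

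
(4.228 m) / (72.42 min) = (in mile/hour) 0.002177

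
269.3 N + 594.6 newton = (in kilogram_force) 88.09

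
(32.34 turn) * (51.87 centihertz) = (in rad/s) 105.4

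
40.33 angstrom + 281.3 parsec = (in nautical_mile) 4.687e+15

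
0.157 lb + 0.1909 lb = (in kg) 0.1578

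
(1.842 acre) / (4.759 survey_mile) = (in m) 0.9733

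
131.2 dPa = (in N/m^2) 13.12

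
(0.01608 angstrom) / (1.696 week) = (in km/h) 5.644e-18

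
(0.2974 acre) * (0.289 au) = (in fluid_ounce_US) 1.759e+18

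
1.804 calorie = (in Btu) 0.007154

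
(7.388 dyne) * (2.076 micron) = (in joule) 1.534e-10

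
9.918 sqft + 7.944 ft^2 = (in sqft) 17.86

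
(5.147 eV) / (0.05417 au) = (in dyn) 1.018e-23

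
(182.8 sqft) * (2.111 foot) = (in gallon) 2887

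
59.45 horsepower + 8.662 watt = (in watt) 4.434e+04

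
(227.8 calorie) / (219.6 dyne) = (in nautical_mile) 234.4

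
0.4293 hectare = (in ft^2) 4.621e+04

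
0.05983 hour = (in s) 215.4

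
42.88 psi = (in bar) 2.956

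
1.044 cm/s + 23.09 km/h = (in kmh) 23.13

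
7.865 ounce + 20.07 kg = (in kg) 20.29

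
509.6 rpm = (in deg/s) 3058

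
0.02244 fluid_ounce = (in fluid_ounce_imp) 0.02336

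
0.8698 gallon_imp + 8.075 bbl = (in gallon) 340.2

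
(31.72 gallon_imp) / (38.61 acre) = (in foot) 3.028e-06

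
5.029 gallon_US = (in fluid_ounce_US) 643.7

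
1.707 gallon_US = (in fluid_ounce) 218.5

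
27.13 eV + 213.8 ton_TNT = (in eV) 5.583e+30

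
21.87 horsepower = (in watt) 1.631e+04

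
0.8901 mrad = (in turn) 0.0001417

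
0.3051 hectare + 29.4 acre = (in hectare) 12.2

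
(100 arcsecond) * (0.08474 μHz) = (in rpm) 3.923e-10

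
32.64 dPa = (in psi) 0.0004734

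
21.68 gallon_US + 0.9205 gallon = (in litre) 85.55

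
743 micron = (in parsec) 2.408e-20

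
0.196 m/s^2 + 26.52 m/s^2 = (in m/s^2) 26.72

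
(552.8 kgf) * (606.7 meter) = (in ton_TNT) 0.0007861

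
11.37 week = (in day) 79.59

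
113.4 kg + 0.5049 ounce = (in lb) 250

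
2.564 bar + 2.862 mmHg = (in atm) 2.534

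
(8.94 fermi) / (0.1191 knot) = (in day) 1.689e-18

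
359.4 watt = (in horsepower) 0.482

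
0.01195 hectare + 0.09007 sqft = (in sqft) 1286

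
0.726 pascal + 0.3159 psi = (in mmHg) 16.34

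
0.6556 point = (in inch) 0.009106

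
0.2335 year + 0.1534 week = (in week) 12.33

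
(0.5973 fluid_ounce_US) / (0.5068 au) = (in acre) 5.757e-20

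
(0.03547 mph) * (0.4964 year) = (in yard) 2.715e+05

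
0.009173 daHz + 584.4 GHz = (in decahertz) 5.844e+10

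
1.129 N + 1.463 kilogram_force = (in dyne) 1.548e+06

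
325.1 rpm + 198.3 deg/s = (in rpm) 358.2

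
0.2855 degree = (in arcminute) 17.13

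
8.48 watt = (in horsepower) 0.01137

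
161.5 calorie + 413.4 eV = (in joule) 675.7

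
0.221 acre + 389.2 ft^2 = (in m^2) 930.5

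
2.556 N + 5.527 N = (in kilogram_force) 0.8242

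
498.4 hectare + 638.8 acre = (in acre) 1870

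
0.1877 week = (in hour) 31.53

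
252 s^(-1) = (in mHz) 2.52e+05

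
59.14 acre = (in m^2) 2.393e+05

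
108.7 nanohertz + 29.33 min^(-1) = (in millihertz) 488.8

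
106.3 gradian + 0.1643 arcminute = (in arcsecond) 3.444e+05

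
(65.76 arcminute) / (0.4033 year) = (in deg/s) 8.617e-08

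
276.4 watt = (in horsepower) 0.3707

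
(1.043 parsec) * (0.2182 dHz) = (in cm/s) 7.022e+16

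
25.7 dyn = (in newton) 0.000257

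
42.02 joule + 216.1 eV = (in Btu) 0.03983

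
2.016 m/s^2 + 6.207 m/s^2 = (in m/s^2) 8.223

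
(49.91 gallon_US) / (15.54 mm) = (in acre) 0.003004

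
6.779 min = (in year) 1.29e-05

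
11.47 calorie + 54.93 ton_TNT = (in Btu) 2.178e+08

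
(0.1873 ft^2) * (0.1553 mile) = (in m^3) 4.349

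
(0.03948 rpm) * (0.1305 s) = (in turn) 8.587e-05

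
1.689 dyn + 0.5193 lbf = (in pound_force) 0.5193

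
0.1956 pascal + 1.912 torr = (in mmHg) 1.913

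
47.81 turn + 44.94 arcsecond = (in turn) 47.81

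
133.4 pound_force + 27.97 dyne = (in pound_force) 133.4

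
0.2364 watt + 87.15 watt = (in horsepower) 0.1172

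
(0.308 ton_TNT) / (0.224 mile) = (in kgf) 3.645e+05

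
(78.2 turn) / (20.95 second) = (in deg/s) 1344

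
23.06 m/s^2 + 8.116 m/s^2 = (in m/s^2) 31.18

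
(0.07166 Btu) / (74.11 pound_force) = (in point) 650.1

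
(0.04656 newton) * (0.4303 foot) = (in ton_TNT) 1.46e-12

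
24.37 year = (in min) 1.281e+07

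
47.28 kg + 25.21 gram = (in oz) 1669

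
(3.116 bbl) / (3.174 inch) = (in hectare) 0.0006145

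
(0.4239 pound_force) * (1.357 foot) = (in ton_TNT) 1.864e-10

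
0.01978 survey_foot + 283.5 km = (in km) 283.5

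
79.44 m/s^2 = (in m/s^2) 79.44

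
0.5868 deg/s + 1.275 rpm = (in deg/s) 8.237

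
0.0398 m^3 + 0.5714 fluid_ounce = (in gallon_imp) 8.758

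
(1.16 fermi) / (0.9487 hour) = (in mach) 9.975e-22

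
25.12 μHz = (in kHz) 2.512e-08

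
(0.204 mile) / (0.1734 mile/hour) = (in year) 0.0001343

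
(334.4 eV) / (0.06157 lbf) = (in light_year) 2.068e-32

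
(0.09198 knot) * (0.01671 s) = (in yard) 0.0008647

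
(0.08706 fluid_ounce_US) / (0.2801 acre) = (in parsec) 7.361e-26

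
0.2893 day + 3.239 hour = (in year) 0.001162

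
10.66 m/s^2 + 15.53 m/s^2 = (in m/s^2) 26.19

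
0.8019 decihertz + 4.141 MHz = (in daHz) 4.141e+05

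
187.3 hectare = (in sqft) 2.016e+07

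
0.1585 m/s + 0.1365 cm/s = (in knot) 0.3108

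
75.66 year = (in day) 2.762e+04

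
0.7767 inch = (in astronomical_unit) 1.319e-13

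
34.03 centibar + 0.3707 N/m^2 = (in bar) 0.3403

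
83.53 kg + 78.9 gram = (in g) 8.361e+04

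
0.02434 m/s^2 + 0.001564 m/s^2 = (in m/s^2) 0.0259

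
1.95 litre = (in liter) 1.95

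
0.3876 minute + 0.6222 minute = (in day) 0.0007013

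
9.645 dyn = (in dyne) 9.645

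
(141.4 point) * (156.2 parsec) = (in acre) 5.941e+13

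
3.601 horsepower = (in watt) 2685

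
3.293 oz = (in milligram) 9.335e+04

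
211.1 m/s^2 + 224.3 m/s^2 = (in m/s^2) 435.4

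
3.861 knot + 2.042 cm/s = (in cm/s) 200.7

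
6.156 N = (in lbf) 1.384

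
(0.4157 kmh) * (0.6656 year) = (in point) 6.871e+09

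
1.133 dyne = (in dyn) 1.133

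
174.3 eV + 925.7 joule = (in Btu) 0.8774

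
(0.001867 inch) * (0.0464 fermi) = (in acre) 5.437e-25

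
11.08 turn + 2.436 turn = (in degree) 4866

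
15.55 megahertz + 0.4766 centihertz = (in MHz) 15.55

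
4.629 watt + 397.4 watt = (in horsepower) 0.5391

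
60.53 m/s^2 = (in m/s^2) 60.53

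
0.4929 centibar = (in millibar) 4.929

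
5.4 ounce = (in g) 153.1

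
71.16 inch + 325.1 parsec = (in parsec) 325.1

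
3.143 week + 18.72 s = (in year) 0.06028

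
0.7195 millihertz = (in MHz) 7.195e-10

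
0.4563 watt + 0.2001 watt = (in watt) 0.6564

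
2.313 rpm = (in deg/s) 13.88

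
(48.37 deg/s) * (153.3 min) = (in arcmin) 2.669e+07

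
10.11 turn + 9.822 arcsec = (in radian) 63.52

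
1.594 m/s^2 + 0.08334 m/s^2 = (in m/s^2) 1.677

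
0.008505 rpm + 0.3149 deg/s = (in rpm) 0.06099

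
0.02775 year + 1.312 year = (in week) 69.86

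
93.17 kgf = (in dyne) 9.137e+07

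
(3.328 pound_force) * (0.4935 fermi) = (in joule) 7.306e-15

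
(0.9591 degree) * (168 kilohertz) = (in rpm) 2.685e+04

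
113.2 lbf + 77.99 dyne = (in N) 503.5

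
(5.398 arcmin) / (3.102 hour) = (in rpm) 1.343e-06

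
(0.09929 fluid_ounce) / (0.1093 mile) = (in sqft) 1.797e-07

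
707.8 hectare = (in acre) 1749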